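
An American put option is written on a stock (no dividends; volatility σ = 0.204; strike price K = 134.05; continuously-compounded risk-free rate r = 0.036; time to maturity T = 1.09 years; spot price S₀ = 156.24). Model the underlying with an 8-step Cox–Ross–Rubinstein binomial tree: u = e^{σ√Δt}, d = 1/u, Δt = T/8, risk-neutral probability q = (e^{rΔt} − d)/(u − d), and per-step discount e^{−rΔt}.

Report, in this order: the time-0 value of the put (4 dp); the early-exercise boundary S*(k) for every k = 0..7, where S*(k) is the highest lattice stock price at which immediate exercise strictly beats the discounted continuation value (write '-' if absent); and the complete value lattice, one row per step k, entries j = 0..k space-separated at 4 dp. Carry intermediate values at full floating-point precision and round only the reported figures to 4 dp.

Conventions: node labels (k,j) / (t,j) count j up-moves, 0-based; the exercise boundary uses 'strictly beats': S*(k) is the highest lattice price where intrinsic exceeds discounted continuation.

Δt=0.13625, u=1.07821, d=0.92746, q=0.51380, disc=e^(-rΔt)=0.99511
k=8 terminal: V=max(K-S,0) → 48.5096 34.6065 18.4436 0.0000 0.0000 0.0000 0.0000 0.0000 0.0000
k=7: j=0 S=92.2303 intr=41.8197 cont=41.1638 V=41.8197[EX]; j=1 S=107.2208 intr=26.8292 cont=26.1733 V=26.8292[EX]; j=2 S=124.6477 intr=9.4023 cont=8.9234 V=9.4023[EX]; j=3 S=144.9071 intr=0.0000 cont=0.0000 V=0.0000[hold]; j=4 S=168.4593 intr=0.0000 cont=0.0000 V=0.0000[hold]; j=5 S=195.8394 intr=0.0000 cont=0.0000 V=0.0000[hold]; j=6 S=227.6698 intr=0.0000 cont=0.0000 V=0.0000[hold]; j=7 S=264.6736 intr=0.0000 cont=0.0000 V=0.0000[hold]  S*(7)=124.6477
k=6: j=0 S=99.4435 intr=34.6065 cont=33.9506 V=34.6065[EX]; j=1 S=115.6064 intr=18.4436 cont=17.7877 V=18.4436[EX]; j=2 S=134.3962 intr=0.0000 cont=4.5490 V=4.5490[hold]; j=3 S=156.2400 intr=0.0000 cont=0.0000 V=0.0000[hold]; j=4 S=181.6341 intr=0.0000 cont=0.0000 V=0.0000[hold]; j=5 S=211.1557 intr=0.0000 cont=0.0000 V=0.0000[hold]; j=6 S=245.4754 intr=0.0000 cont=0.0000 V=0.0000[hold]  S*(6)=115.6064
k=5: j=0 S=107.2208 intr=26.8292 cont=26.1733 V=26.8292[EX]; j=1 S=124.6477 intr=9.4023 cont=11.2492 V=11.2492[hold]; j=2 S=144.9071 intr=0.0000 cont=2.2009 V=2.2009[hold]; j=3 S=168.4593 intr=0.0000 cont=0.0000 V=0.0000[hold]; j=4 S=195.8394 intr=0.0000 cont=0.0000 V=0.0000[hold]; j=5 S=227.6698 intr=0.0000 cont=0.0000 V=0.0000[hold]  S*(5)=107.2208
k=4: j=0 S=115.6064 intr=18.4436 cont=18.7321 V=18.7321[hold]; j=1 S=134.3962 intr=0.0000 cont=6.5679 V=6.5679[hold]; j=2 S=156.2400 intr=0.0000 cont=1.0648 V=1.0648[hold]; j=3 S=181.6341 intr=0.0000 cont=0.0000 V=0.0000[hold]; j=4 S=211.1557 intr=0.0000 cont=0.0000 V=0.0000[hold]  S*(4)=-
k=3: j=0 S=124.6477 intr=9.4023 cont=12.4210 V=12.4210[hold]; j=1 S=144.9071 intr=0.0000 cont=3.7221 V=3.7221[hold]; j=2 S=168.4593 intr=0.0000 cont=0.5152 V=0.5152[hold]; j=3 S=195.8394 intr=0.0000 cont=0.0000 V=0.0000[hold]  S*(3)=-
k=2: j=0 S=134.3962 intr=0.0000 cont=7.9126 V=7.9126[hold]; j=1 S=156.2400 intr=0.0000 cont=2.0642 V=2.0642[hold]; j=2 S=181.6341 intr=0.0000 cont=0.2493 V=0.2493[hold]  S*(2)=-
k=1: j=0 S=144.9071 intr=0.0000 cont=4.8837 V=4.8837[hold]; j=1 S=168.4593 intr=0.0000 cont=1.1262 V=1.1262[hold]  S*(1)=-
k=0: j=0 S=156.2400 intr=0.0000 cont=2.9386 V=2.9386[hold]  S*(0)=-

price = 2.9386
boundary = - - - - - 107.2208 115.6064 124.6477
tree:
2.9386
4.8837 1.1262
7.9126 2.0642 0.2493
12.4210 3.7221 0.5152 0.0000
18.7321 6.5679 1.0648 0.0000 0.0000
26.8292 11.2492 2.2009 0.0000 0.0000 0.0000
34.6065 18.4436 4.5490 0.0000 0.0000 0.0000 0.0000
41.8197 26.8292 9.4023 0.0000 0.0000 0.0000 0.0000 0.0000
48.5096 34.6065 18.4436 0.0000 0.0000 0.0000 0.0000 0.0000 0.0000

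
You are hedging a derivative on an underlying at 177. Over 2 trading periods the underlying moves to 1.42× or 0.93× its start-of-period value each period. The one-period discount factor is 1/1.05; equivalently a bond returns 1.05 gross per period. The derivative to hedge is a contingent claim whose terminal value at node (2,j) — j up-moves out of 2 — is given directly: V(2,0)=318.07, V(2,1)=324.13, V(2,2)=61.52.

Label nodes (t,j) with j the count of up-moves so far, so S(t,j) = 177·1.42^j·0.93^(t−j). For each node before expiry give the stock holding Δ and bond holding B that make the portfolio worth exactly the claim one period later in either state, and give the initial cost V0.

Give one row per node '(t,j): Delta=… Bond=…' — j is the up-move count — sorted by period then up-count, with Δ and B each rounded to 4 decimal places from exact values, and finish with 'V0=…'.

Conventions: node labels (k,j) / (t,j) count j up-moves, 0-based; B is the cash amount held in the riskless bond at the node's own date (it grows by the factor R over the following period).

(0,0): Delta=-0.6560 Bond=392.6821
(1,0): Delta=0.0751 Bond=291.9699
(1,1): Delta=-2.1323 Bond=783.3839
V0=276.5757

No-arbitrage ⇒ martingale measure with p* = (R−d)/(u−d) = 0.2449.
At maturity the claim pays: V(2,0)=318.0700, V(2,1)=324.1300, V(2,2)=61.5200
Node (1,0) S=164.6100: V=(p*·324.1300+(1−p*)·318.0700)/1.05=304.3372; Δ=(324.1300−318.0700)/(233.7462−153.0873)=0.0751; B=V−Δ·S=291.9699
Node (1,1) S=251.3400: V=(p*·61.5200+(1−p*)·324.1300)/1.05=247.4451; Δ=(61.5200−324.1300)/(356.9028−233.7462)=-2.1323; B=V−Δ·S=783.3839
Node (0,0) S=177.0000: V=(p*·247.4451+(1−p*)·304.3372)/1.05=276.5757; Δ=(247.4451−304.3372)/(251.3400−164.6100)=-0.6560; B=V−Δ·S=392.6821
As a check, the time-0 holding Δ(0,0)·S0 + B(0,0) comes to 276.5757 — exactly V0.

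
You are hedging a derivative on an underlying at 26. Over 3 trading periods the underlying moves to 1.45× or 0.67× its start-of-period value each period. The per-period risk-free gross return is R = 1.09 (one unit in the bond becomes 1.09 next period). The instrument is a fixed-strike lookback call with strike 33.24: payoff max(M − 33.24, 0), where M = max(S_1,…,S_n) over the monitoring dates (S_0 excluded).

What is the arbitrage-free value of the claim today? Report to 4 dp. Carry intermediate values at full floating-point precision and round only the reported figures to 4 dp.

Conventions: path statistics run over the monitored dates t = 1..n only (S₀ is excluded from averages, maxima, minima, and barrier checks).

price = 8.9681

No-arbitrage gives p* = (R−d)/(u−d) = 0.5385: enumerate every path, weight its payoff by its p*-probability, and discount by R^3.
Enumerate all 2^3 = 8 price paths (U = up ×1.45, D = down ×0.67); each path with k up-moves has probability p*^k·(1−p*)^(3−k).
DDD: M=17.4200, payoff=0.0000, prob=0.098316
UDD: M=37.7000, payoff=4.4600, prob=0.114702
DUD: M=25.2590, payoff=0.0000, prob=0.114702
UUD: M=54.6650, payoff=21.4250, prob=0.133819
DDU: M=17.4200, payoff=0.0000, prob=0.114702
UDU: M=37.7000, payoff=4.4600, prob=0.133819
DUU: M=36.6255, payoff=3.3855, prob=0.133819
UUU: M=79.2643, payoff=46.0243, prob=0.156122
Price = Σ prob·payoff / R^3 = 11.613919 / 1.295029 = 8.9681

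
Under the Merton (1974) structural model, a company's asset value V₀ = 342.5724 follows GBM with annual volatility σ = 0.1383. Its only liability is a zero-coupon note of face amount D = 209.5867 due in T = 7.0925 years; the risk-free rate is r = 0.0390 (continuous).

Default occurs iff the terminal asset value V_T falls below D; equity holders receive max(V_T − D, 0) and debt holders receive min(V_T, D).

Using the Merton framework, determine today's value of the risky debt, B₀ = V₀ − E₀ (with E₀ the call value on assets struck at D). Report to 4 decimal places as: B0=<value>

Apply the equity-as-call identities (strike 209.5867, horizon 7.0925 years):
d₁ = [ln(V₀/D) + (r + σ²/2)T] / (σ√T)
   = [ln(342.5724/209.5867) + (0.0390 + 0.5·0.1383²)·7.0925] / (0.1383·√7.0925)
   = [0.491346 + 0.344436] / 0.368317 = 2.269191
d₂ = d₁ − σ√T = 2.269191 − 0.368317 = 1.900874
N(d₁) = 0.988372,  N(d₂) = 0.971341,  e^(−rT) = 0.758352
E₀ = V₀·N(d₁) − D·e^(−rT)·N(d₂)
   = 342.5724·0.988372 − 209.5867·0.758352·0.971341 = 184.203452
B₀ = V₀ − E₀ = 342.5724 − 184.203452 = 158.368948

B0=158.3689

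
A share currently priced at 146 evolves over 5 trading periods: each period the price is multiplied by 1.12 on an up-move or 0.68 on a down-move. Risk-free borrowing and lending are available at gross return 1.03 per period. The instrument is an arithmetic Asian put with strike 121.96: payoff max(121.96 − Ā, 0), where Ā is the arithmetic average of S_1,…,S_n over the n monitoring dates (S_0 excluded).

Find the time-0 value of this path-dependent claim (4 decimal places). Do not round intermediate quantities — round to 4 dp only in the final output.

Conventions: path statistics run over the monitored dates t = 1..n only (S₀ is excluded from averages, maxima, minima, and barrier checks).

No-arbitrage gives p* = (R−d)/(u−d) = 0.7955: enumerate every path, weight its payoff by its p*-probability, and discount by R^5.
Enumerate all 2^5 = 32 price paths (U = up ×1.12, D = down ×0.68); each path with k up-moves has probability p*^k·(1−p*)^(5−k).
DDDDD: Ā=53.0283, payoff=68.9317, prob=0.000358
UDDDD: Ā=87.3408, payoff=34.6192, prob=0.001392
DUDDD: Ā=74.4928, payoff=47.4672, prob=0.001392
UUDDD: Ā=122.6940, payoff=0.0000, prob=0.005415
DDUDD: Ā=65.7562, payoff=56.2038, prob=0.001392
UDUDD: Ā=108.3043, payoff=13.6557, prob=0.005415
DUUDD: Ā=95.4563, payoff=26.5037, prob=0.005415
UUUDD: Ā=157.2221, payoff=0.0000, prob=0.021058
DDDUD: Ā=59.8152, payoff=62.1448, prob=0.001392
UDDUD: Ā=98.5192, payoff=23.4408, prob=0.005415
DUDUD: Ā=85.6712, payoff=36.2888, prob=0.005415
UUDUD: Ā=141.1055, payoff=0.0000, prob=0.021058
DDUUD: Ā=76.9346, payoff=45.0254, prob=0.005415
UDUUD: Ā=126.7158, payoff=0.0000, prob=0.021058
DUUUD: Ā=113.8678, payoff=8.0922, prob=0.021058
UUUUD: Ā=187.5469, payoff=0.0000, prob=0.081894
DDDDU: Ā=55.7754, payoff=66.1846, prob=0.001392
UDDDU: Ā=91.8654, payoff=30.0946, prob=0.005415
DUDDU: Ā=79.0174, payoff=42.9426, prob=0.005415
UUDDU: Ā=130.1463, payoff=0.0000, prob=0.021058
DDUDU: Ā=70.2808, payoff=51.6792, prob=0.005415
UDUDU: Ā=115.7565, payoff=6.2035, prob=0.021058
DUUDU: Ā=102.9085, payoff=19.0515, prob=0.021058
UUUDU: Ā=169.4964, payoff=0.0000, prob=0.081894
DDDUU: Ā=64.3398, payoff=57.6202, prob=0.005415
UDDUU: Ā=105.9715, payoff=15.9885, prob=0.021058
DUDUU: Ā=93.1235, payoff=28.8365, prob=0.021058
UUDUU: Ā=153.3799, payoff=0.0000, prob=0.081894
DDUUU: Ā=84.3869, payoff=37.5731, prob=0.021058
UDUUU: Ā=138.9901, payoff=0.0000, prob=0.081894
DUUUU: Ā=126.1421, payoff=0.0000, prob=0.081894
UUUUU: Ā=207.7635, payoff=0.0000, prob=0.318476
Price = Σ prob·payoff / R^5 = 4.605415 / 1.159274 = 3.9727

price = 3.9727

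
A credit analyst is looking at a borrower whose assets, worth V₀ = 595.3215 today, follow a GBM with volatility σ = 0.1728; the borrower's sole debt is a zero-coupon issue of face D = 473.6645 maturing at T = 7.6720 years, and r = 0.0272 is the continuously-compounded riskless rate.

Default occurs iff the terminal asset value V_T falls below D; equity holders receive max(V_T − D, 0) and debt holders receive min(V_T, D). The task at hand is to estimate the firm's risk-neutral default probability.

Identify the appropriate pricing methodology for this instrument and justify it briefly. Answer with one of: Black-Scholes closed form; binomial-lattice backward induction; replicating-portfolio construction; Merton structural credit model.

framework: Merton structural credit model

Key observation: assets follow a GBM and default happens iff V_T < 473.6645; valuing claims on that split (equity as a call, risky debt as the residual) is the structural model's definition.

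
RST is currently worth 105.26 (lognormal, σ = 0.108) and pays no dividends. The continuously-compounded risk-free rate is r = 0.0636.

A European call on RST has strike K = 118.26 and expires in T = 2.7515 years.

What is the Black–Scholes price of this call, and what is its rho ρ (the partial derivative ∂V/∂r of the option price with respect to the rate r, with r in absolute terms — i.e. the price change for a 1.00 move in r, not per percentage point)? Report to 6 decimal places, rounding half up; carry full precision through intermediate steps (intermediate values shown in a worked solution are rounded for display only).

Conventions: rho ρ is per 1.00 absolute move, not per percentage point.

price = 10.677019
ρ = 162.186831

σ√T = 0.108·√2.7515 = 0.179147
d₁ = (ln(S/K) + (r+σ²/2)T) / (σ√T) = (ln(105.26/118.26) + (0.0636+0.108²/2)·2.7515) / 0.179147 = (-0.116452 + 0.191042) / 0.179147 = 0.416363
d₂ = d₁ − σ√T = 0.416363 − 0.179147 = 0.237217
e^{−rT} = 0.839461
N(d₁) = 0.661428,  N(d₂) = 0.593756
Call price V = S·N(d₁) − K·e^{−rT}·N(d₂) = 69.621897 − 58.944878 = 10.677019
ρ = K·T·e^{−rT}·N(d₂) = 162.186831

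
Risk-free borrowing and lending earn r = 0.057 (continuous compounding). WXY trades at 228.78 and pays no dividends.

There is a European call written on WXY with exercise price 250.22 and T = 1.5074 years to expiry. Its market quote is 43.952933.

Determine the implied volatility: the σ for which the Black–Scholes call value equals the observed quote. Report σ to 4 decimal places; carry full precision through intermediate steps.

sigma = 0.3992

At σ = 0.3992 the Black–Scholes value reproduces the quote:
σ√T = 0.3992·√1.5074 = 0.490123
d₁ = (ln(S/K) + (r+σ²/2)T) / (σ√T) = (ln(228.78/250.22) + (0.057+0.3992²/2)·1.5074) / 0.490123 = (-0.089580 + 0.206032) / 0.490123 = 0.237598
d₂ = d₁ − σ√T = 0.237598 − 0.490123 = -0.252525
e^{−rT} = 0.917666
N(d₁) = 0.593904,  N(d₂) = 0.400318
V = S·N(d₁) − K·e^{−rT}·N(d₂) = 135.873265 − 91.920332 = 43.952933 (the quoted price), and the Black–Scholes price is strictly increasing in σ, so σ is unique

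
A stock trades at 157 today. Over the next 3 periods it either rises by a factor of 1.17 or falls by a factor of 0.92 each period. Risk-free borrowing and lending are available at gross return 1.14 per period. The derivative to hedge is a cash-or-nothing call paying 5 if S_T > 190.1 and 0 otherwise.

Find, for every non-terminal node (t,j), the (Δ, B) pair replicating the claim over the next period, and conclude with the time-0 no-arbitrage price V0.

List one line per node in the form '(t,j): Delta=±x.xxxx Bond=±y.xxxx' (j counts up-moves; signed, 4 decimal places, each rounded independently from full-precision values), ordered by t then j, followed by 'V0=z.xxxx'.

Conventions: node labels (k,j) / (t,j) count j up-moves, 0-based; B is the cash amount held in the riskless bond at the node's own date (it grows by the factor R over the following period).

The replicating-portfolio and risk-neutral prices coincide; use p* = (1.14−0.92)/(1.17−0.92) = 0.8800 for the latter.
Terminal payoffs: V(3,0)=0.0000, V(3,1)=0.0000, V(3,2)=5.0000, V(3,3)=5.0000
  t=2,j=0: stock 132.8848 → up 155.4752 (V=0.0000), down 122.2540 (V=0.0000). Price 0.0000; hedge Δ=0.0000, bond B=0.0000.
  t=2,j=1: stock 168.9948 → up 197.7239 (V=5.0000), down 155.4752 (V=0.0000). Price 3.8596; hedge Δ=0.1183, bond B=-16.1404.
  t=2,j=2: stock 214.9173 → up 251.4532 (V=5.0000), down 197.7239 (V=5.0000). Price 4.3860; hedge Δ=0.0000, bond B=4.3860.
  t=1,j=0: stock 144.4400 → up 168.9948 (V=3.8596), down 132.8848 (V=0.0000). Price 2.9794; hedge Δ=0.1069, bond B=-12.4592.
  t=1,j=1: stock 183.6900 → up 214.9173 (V=4.3860), down 168.9948 (V=3.8596). Price 3.7919; hedge Δ=0.0115, bond B=1.6867.
  t=0,j=0: stock 157.0000 → up 183.6900 (V=3.7919), down 144.4400 (V=2.9794). Price 3.2407; hedge Δ=0.0207, bond B=-0.0095.
Sanity check at the root: Δ(0,0)·S0 + B(0,0) reproduces V0 = 3.2407.

(0,0): Delta=0.0207 Bond=-0.0095
(1,0): Delta=0.1069 Bond=-12.4592
(1,1): Delta=0.0115 Bond=1.6867
(2,0): Delta=0.0000 Bond=0.0000
(2,1): Delta=0.1183 Bond=-16.1404
(2,2): Delta=0.0000 Bond=4.3860
V0=3.2407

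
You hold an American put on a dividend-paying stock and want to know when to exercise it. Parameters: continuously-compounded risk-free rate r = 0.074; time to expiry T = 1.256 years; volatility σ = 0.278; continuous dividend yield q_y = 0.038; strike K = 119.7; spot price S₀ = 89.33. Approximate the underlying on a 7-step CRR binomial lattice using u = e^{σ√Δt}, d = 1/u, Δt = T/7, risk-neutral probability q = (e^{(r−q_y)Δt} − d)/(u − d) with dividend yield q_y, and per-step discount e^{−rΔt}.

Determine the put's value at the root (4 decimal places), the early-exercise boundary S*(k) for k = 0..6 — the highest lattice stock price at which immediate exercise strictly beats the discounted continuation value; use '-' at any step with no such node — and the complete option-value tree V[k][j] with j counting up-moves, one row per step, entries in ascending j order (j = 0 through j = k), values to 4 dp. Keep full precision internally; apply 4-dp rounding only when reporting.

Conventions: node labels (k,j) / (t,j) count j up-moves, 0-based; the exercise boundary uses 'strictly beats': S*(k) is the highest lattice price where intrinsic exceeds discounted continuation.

price = 30.7093
boundary = - 79.4064 89.3300 79.4064 89.3300 79.4064 89.3300
tree:
30.7093
40.2936 21.8741
49.1147 30.3700 13.8985
56.9560 40.2936 20.9820 7.1325
63.9261 49.1147 30.3700 12.0834 2.3342
70.1220 56.9560 40.2936 19.7189 4.7123 0.0000
75.6296 63.9261 49.1147 30.3700 9.5135 0.0000 0.0000
80.5253 70.1220 56.9560 40.2936 19.2063 0.0000 0.0000 0.0000

Δt=0.17943  u=1.12497  d=0.88891  q=0.49805  discount=0.98681
step 7 (expiry): payoffs max(K−S,0) = 80.5253 70.1220 56.9560 40.2936 19.2063 0.0000 0.0000 0.0000
step 6: (k=6,j=0): S=44.0704, K−S=75.6296, hold=74.3502 ⇒ V=75.6296 exercise | (k=6,j=1): S=55.7739, K−S=63.9261, hold=62.7263 ⇒ V=63.9261 exercise | (k=6,j=2): S=70.5853, K−S=49.1147, hold=48.0155 ⇒ V=49.1147 exercise | (k=6,j=3): S=89.3300, K−S=30.3700, hold=29.3982 ⇒ V=30.3700 exercise | (k=6,j=4): S=113.0526, K−S=6.6474, hold=9.5135 ⇒ V=9.5135 continue | (k=6,j=5): S=143.0751, K−S=0.0000, hold=0.0000 ⇒ V=0.0000 continue | (k=6,j=6): S=181.0704, K−S=0.0000, hold=0.0000 ⇒ V=0.0000 continue  boundary S*=89.3300
step 5: (k=5,j=0): S=49.5780, K−S=70.1220, hold=68.8801 ⇒ V=70.1220 exercise | (k=5,j=1): S=62.7440, K−S=56.9560, hold=55.8035 ⇒ V=56.9560 exercise | (k=5,j=2): S=79.4064, K−S=40.2936, hold=39.2543 ⇒ V=40.2936 exercise | (k=5,j=3): S=100.4937, K−S=19.2063, hold=19.7189 ⇒ V=19.7189 continue | (k=5,j=4): S=127.1810, K−S=0.0000, hold=4.7123 ⇒ V=4.7123 continue | (k=5,j=5): S=160.9554, K−S=0.0000, hold=0.0000 ⇒ V=0.0000 continue  boundary S*=79.4064
step 4: (k=4,j=0): S=55.7739, K−S=63.9261, hold=62.7263 ⇒ V=63.9261 exercise | (k=4,j=1): S=70.5853, K−S=49.1147, hold=48.0155 ⇒ V=49.1147 exercise | (k=4,j=2): S=89.3300, K−S=30.3700, hold=29.6501 ⇒ V=30.3700 exercise | (k=4,j=3): S=113.0526, K−S=6.6474, hold=12.0834 ⇒ V=12.0834 continue | (k=4,j=4): S=143.0751, K−S=0.0000, hold=2.3342 ⇒ V=2.3342 continue  boundary S*=89.3300
step 3: (k=3,j=0): S=62.7440, K−S=56.9560, hold=55.8035 ⇒ V=56.9560 exercise | (k=3,j=1): S=79.4064, K−S=40.2936, hold=39.2543 ⇒ V=40.2936 exercise | (k=3,j=2): S=100.4937, K−S=19.2063, hold=20.9820 ⇒ V=20.9820 continue | (k=3,j=3): S=127.1810, K−S=0.0000, hold=7.1325 ⇒ V=7.1325 continue  boundary S*=79.4064
step 2: (k=2,j=0): S=70.5853, K−S=49.1147, hold=48.0155 ⇒ V=49.1147 exercise | (k=2,j=1): S=89.3300, K−S=30.3700, hold=30.2709 ⇒ V=30.3700 exercise | (k=2,j=2): S=113.0526, K−S=6.6474, hold=13.8985 ⇒ V=13.8985 continue  boundary S*=89.3300
step 1: (k=1,j=0): S=79.4064, K−S=40.2936, hold=39.2543 ⇒ V=40.2936 exercise | (k=1,j=1): S=100.4937, K−S=19.2063, hold=21.8741 ⇒ V=21.8741 continue  boundary S*=79.4064
step 0: (k=0,j=0): S=89.3300, K−S=30.3700, hold=30.7093 ⇒ V=30.7093 continue  boundary S*=-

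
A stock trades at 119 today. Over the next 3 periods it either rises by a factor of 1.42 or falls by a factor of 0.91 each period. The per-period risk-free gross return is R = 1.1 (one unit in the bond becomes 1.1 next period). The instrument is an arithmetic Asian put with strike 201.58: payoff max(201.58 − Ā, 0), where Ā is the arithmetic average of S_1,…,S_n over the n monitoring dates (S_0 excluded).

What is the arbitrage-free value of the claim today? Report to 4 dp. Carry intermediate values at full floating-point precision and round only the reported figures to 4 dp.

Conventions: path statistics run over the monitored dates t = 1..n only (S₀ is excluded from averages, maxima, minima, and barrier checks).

price = 45.3088

No-arbitrage gives p* = (R−d)/(u−d) = 0.3725: enumerate every path, weight its payoff by its p*-probability, and discount by R^3.
Enumerate all 2^3 = 8 price paths (U = up ×1.42, D = down ×0.91); each path with k up-moves has probability p*^k·(1−p*)^(3−k).
DDD: Ā=98.8363, payoff=102.7437, prob=0.247024
UDD: Ā=154.2280, payoff=47.3520, prob=0.146671
DUD: Ā=133.9980, payoff=67.5820, prob=0.146671
UUD: Ā=209.0959, payoff=0.0000, prob=0.087086
DDU: Ā=115.5887, payoff=85.9913, prob=0.146671
UDU: Ā=180.3693, payoff=21.2107, prob=0.087086
DUU: Ā=160.1393, payoff=41.4407, prob=0.087086
UUU: Ā=249.8876, payoff=0.0000, prob=0.051707
Price = Σ prob·payoff / R^3 = 60.306037 / 1.331000 = 45.3088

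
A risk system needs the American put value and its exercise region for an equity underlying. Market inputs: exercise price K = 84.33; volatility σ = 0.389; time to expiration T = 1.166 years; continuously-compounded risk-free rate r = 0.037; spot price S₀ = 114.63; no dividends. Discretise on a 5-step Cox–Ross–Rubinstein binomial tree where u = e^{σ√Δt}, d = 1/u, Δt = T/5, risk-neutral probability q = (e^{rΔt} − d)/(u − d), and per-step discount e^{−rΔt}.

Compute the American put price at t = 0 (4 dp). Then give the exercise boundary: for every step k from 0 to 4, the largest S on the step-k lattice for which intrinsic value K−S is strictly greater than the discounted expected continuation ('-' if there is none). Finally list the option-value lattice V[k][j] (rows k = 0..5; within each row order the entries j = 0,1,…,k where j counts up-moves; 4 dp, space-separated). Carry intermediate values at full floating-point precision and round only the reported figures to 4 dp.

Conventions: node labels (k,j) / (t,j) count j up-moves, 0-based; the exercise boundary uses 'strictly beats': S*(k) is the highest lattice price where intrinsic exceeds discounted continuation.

price = 4.8244
boundary = - - - - 54.0714
tree:
4.8244
8.0263 1.3889
13.0232 2.6741 0.0000
20.3949 5.1484 0.0000 0.0000
30.2586 9.9124 0.0000 0.0000 0.0000
39.5190 19.0846 0.0000 0.0000 0.0000 0.0000

params: Δt=0.23320 u=1.20665 d=0.82874 q=0.47611 e^(-rΔt)=0.99141
t_5 payoffs: 39.5190 19.0846 0.0000 0.0000 0.0000 0.0000
t_4: node(4,0) S=54.0714 payoff=30.2586 vs cont=29.5341 → 30.2586 [stop]  node(4,1) S=78.7287 payoff=5.6013 vs cont=9.9124 → 9.9124 [wait]  node(4,2) S=114.6300 payoff=0.0000 vs cont=0.0000 → 0.0000 [wait]  node(4,3) S=166.9028 payoff=0.0000 vs cont=0.0000 → 0.0000 [wait]  node(4,4) S=243.0128 payoff=0.0000 vs cont=0.0000 → 0.0000 [wait]  ⇒ S*(4)=54.0714
t_3: node(3,0) S=65.2454 payoff=19.0846 vs cont=20.3949 → 20.3949 [wait]  node(3,1) S=94.9982 payoff=0.0000 vs cont=5.1484 → 5.1484 [wait]  node(3,2) S=138.3187 payoff=0.0000 vs cont=0.0000 → 0.0000 [wait]  node(3,3) S=201.3940 payoff=0.0000 vs cont=0.0000 → 0.0000 [wait]  ⇒ S*(3)=-
t_2: node(2,0) S=78.7287 payoff=5.6013 vs cont=13.0232 → 13.0232 [wait]  node(2,1) S=114.6300 payoff=0.0000 vs cont=2.6741 → 2.6741 [wait]  node(2,2) S=166.9028 payoff=0.0000 vs cont=0.0000 → 0.0000 [wait]  ⇒ S*(2)=-
t_1: node(1,0) S=94.9982 payoff=0.0000 vs cont=8.0263 → 8.0263 [wait]  node(1,1) S=138.3187 payoff=0.0000 vs cont=1.3889 → 1.3889 [wait]  ⇒ S*(1)=-
t_0: node(0,0) S=114.6300 payoff=0.0000 vs cont=4.8244 → 4.8244 [wait]  ⇒ S*(0)=-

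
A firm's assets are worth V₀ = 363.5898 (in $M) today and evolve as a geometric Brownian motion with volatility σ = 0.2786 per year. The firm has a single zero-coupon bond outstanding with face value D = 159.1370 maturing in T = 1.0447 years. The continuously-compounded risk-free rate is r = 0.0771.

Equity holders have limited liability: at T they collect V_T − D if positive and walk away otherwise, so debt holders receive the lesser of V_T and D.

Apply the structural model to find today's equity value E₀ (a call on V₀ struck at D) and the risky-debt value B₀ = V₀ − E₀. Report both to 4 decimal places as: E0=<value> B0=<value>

E0=216.7809 B0=146.8089

With assets at 363.5898 and a single debt payment of 159.1370 at 1.0447 years:
d₁ = [ln(V₀/D) + (r + σ²/2)T] / (σ√T)
   = [ln(363.5898/159.1370) + (0.0771 + 0.5·0.2786²)·1.0447] / (0.2786·√1.0447)
   = [0.826261 + 0.121090] / 0.284759 = 3.326856
d₂ = d₁ − σ√T = 3.326856 − 0.284759 = 3.042097
N(d₁) = 0.999561,  N(d₂) = 0.998825,  e^(−rT) = 0.922612
E₀ = V₀·N(d₁) − D·e^(−rT)·N(d₂)
   = 363.5898·0.999561 − 159.1370·0.922612·0.998825 = 216.780870
B₀ = V₀ − E₀ = 363.5898 − 216.780870 = 146.808930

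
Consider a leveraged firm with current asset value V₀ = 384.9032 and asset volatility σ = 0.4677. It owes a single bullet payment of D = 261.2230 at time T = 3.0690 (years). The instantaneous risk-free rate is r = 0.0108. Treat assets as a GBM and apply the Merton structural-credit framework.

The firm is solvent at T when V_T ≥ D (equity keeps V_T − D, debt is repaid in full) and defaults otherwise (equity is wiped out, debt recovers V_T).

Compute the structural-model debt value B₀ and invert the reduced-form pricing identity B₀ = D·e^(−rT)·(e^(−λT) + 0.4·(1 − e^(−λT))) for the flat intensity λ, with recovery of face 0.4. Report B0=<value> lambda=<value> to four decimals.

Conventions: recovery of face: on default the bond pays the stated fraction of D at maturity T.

B0=205.2990 lambda=0.1222

Equity is a call on the firm's assets struck at D = 261.2230:
d₁ = [ln(V₀/D) + (r + σ²/2)T] / (σ√T)
   = [ln(384.9032/261.2230) + (0.0108 + 0.5·0.4677²)·3.0690] / (0.4677·√3.0690)
   = [0.387617 + 0.368807] / 0.819343 = 0.923208
d₂ = d₁ − σ√T = 0.923208 − 0.819343 = 0.103865
N(d₁) = 0.822051,  N(d₂) = 0.541362,  e^(−rT) = 0.967398
E₀ = V₀·N(d₁) − D·e^(−rT)·N(d₂)
   = 384.9032·0.822051 − 261.2230·0.967398·0.541362 = 179.604210
B₀ = V₀ − E₀ = 384.9032 − 179.604210 = 205.298990
e^(−λT) = (B₀·e^(rT)/D − 0.4)/(1 − 0.4) = (205.2990·1.033701/261.2230 − 0.4)/0.6 = 0.68733422
λ = −ln(0.68733422)/3.0690 = 0.122168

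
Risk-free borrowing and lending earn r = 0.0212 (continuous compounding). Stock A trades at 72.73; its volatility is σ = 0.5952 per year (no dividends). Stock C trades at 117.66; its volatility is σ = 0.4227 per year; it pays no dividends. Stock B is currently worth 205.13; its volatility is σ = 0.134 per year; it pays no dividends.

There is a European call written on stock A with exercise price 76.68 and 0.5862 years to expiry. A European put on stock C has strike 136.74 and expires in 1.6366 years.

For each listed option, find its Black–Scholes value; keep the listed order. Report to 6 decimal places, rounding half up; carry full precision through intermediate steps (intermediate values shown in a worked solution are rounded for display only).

[stock A call K=76.68]
σ√T = 0.5952·√0.5862 = 0.455707
d₁ = (ln(S/K) + (r+σ²/2)T) / (σ√T) = (ln(72.73/76.68) + (0.0212+0.5952²/2)·0.5862) / 0.455707 = (-0.052887 + 0.116262) / 0.455707 = 0.139070
d₂ = d₁ − σ√T = 0.139070 − 0.455707 = -0.316638
e^{−rT} = 0.987649
N(d₁) = 0.555302,  N(d₂) = 0.375759
price = S·N(d₁) − K·e^{−rT}·N(d₂) = 40.387143 − 28.457364 = 11.929779
[stock C put K=136.74]
σ√T = 0.4227·√1.6366 = 0.540759
d₁ = (ln(S/K) + (r+σ²/2)T) / (σ√T) = (ln(117.66/136.74) + (0.0212+0.4227²/2)·1.6366) / 0.540759 = (-0.150282 + 0.180906) / 0.540759 = 0.056631
d₂ = d₁ − σ√T = 0.056631 − 0.540759 = -0.484128
e^{−rT} = 0.965899
N(−d₁) = 0.477420,  N(−d₂) = 0.685852
price = K·e^{−rT}·N(−d₂) − S·N(−d₁) = 90.585353 − 56.173187 = 34.412166

price(stock A call K=76.68) = 11.929779
price(stock C put K=136.74) = 34.412166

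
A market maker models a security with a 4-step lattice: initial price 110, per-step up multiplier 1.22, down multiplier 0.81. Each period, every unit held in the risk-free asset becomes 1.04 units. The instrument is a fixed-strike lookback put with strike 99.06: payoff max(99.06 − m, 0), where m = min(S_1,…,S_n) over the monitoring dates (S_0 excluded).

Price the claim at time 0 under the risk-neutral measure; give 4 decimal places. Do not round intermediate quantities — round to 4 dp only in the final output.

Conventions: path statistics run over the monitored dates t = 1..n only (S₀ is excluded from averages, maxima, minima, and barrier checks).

price = 10.3786

With p* = (R−d)/(u−d) = 0.5610, sum probability × payoff across the paths and divide by R^4.
Enumerate all 2^4 = 16 price paths (U = up ×1.22, D = down ×0.81); each path with k up-moves has probability p*^k·(1−p*)^(4−k).
DDDD: m=47.3514, payoff=51.7086, prob=0.037150
UDDD: m=71.3194, payoff=27.7406, prob=0.047469
DUDD: m=71.3194, payoff=27.7406, prob=0.047469
UUDD: m=107.4193, payoff=0.0000, prob=0.060655
DDUD: m=71.3194, payoff=27.7406, prob=0.047469
UDUD: m=107.4193, payoff=0.0000, prob=0.060655
DUUD: m=89.1000, payoff=9.9600, prob=0.060655
UUUD: m=134.2000, payoff=0.0000, prob=0.077503
DDDU: m=58.4585, payoff=40.6015, prob=0.047469
UDDU: m=88.0486, payoff=11.0114, prob=0.060655
DUDU: m=88.0486, payoff=11.0114, prob=0.060655
UUDU: m=132.6164, payoff=0.0000, prob=0.077503
DDUU: m=72.1710, payoff=26.8890, prob=0.060655
UDUU: m=108.7020, payoff=0.0000, prob=0.077503
DUUU: m=89.1000, payoff=9.9600, prob=0.077503
UUUU: m=134.2000, payoff=0.0000, prob=0.099032
Price = Σ prob·payoff / R^4 = 12.141513 / 1.169859 = 10.3786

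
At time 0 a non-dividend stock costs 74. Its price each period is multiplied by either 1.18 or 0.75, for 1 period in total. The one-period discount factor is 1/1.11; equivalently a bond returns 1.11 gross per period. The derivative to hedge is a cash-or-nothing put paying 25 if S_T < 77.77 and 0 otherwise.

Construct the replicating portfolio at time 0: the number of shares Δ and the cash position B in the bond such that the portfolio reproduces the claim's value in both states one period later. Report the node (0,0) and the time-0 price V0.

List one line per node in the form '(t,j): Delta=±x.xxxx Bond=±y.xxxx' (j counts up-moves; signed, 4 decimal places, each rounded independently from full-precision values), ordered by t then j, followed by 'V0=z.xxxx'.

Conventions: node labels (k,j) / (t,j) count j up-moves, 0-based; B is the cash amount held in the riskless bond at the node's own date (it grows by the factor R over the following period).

Arbitrage-free pricing uses the up-move probability p* = (R−d)/(u−d) = 0.8372, discounting each step at R = 1.11.
Expiry values: V(1,0)=25.0000, V(1,1)=0.0000
Node (0,0) S=74.0000: V=(p*·0.0000+(1−p*)·25.0000)/1.11=3.6665; Δ=(0.0000−25.0000)/(87.3200−55.5000)=-0.7857; B=V−Δ·S=61.8060
As a check, the time-0 holding Δ(0,0)·S0 + B(0,0) comes to 3.6665 — exactly V0.

(0,0): Delta=-0.7857 Bond=61.8060
V0=3.6665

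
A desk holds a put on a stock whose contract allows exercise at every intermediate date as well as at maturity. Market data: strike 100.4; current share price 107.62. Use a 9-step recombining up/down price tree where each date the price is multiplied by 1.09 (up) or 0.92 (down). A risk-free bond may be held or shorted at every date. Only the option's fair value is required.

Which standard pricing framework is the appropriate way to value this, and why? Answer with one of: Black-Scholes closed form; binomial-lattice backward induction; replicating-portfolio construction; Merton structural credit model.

Key observation: early exercise of the strike-100.4 put must be checked at each of the 9 dates (spot 107.62), which forces a node-by-node comparison of intrinsic and continuation value backward from expiry.

framework: binomial-lattice backward induction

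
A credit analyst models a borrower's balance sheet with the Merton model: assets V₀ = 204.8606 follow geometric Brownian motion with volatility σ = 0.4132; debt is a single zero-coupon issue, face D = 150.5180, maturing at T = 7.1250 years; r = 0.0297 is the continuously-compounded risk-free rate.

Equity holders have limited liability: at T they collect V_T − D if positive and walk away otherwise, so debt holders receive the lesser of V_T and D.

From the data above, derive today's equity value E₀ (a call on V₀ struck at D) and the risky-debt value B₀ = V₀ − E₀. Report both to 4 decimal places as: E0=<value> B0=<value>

Work the structural quantities from V₀ = 204.8606 against face 150.5180:
d₁ = [ln(V₀/D) + (r + σ²/2)T] / (σ√T)
   = [ln(204.8606/150.5180) + (0.0297 + 0.5·0.4132²)·7.1250] / (0.4132·√7.1250)
   = [0.308247 + 0.819853] / 1.102942 = 1.022810
d₂ = d₁ − σ√T = 1.022810 − 1.102942 = -0.080132
N(d₁) = 0.846801,  N(d₂) = 0.468066,  e^(−rT) = 0.809278
E₀ = V₀·N(d₁) − D·e^(−rT)·N(d₂)
   = 204.8606·0.846801 − 150.5180·0.809278·0.468066 = 116.460625
B₀ = V₀ − E₀ = 204.8606 − 116.460625 = 88.399975

E0=116.4606 B0=88.4000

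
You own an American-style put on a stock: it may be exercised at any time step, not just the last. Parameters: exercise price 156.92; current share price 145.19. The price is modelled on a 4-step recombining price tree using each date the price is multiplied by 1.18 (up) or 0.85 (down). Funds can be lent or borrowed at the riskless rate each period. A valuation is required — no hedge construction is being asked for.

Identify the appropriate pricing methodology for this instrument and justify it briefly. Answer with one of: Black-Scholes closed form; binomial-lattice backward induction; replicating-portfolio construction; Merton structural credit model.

framework: binomial-lattice backward induction

Key observation: early exercise of the strike-156.92 put must be checked at each of the 4 dates (spot 145.19), which forces a node-by-node comparison of intrinsic and continuation value backward from expiry.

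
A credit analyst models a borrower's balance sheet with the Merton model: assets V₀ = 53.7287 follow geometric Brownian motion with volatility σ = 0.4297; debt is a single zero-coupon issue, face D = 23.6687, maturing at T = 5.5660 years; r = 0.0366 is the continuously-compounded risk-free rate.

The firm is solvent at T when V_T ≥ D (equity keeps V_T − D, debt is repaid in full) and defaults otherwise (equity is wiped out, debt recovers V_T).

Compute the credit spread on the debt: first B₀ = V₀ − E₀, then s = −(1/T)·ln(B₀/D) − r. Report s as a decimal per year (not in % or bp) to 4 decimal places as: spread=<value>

Apply the equity-as-call identities (strike 23.6687, horizon 5.5660 years):
d₁ = [ln(V₀/D) + (r + σ²/2)T] / (σ√T)
   = [ln(53.7287/23.6687) + (0.0366 + 0.5·0.4297²)·5.5660] / (0.4297·√5.5660)
   = [0.819794 + 0.717575] / 1.013764 = 1.516495
d₂ = d₁ − σ√T = 1.516495 − 1.013764 = 0.502731
N(d₁) = 0.935303,  N(d₂) = 0.692423,  e^(−rT) = 0.815694
E₀ = V₀·N(d₁) − D·e^(−rT)·N(d₂)
   = 53.7287·0.935303 − 23.6687·0.815694·0.692423 = 36.884392
B₀ = V₀ − E₀ = 53.7287 − 36.884392 = 16.844308
spread = −(1/T)·ln(B₀/D) − r = −(1/5.5660)·ln(16.844308/23.6687) − 0.0366 = 0.02451043

spread=0.0245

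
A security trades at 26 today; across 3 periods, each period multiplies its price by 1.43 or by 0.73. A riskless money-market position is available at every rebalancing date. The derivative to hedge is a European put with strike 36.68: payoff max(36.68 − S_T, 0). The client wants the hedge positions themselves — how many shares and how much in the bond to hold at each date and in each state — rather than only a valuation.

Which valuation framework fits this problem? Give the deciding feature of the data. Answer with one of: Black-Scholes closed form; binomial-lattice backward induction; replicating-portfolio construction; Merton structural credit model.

framework: replicating-portfolio construction

Key observation: since the answer must list Δ and B at each node of the 1.43/0.73 lattice on 26, the replicating-portfolio method — solving the two-state system at every node — is the one that applies.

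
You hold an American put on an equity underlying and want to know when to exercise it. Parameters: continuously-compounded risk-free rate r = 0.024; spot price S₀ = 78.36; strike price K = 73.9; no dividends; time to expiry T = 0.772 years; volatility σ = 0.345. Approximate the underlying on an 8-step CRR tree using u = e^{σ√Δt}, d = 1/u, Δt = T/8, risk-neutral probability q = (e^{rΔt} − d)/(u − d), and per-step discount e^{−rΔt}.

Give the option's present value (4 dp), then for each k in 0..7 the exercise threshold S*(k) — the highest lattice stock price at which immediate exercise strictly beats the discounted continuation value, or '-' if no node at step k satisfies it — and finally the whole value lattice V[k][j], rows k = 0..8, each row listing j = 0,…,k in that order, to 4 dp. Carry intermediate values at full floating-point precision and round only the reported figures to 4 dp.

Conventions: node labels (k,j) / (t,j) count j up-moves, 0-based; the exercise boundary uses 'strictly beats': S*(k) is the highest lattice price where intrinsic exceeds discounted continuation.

price = 6.6930
boundary = - - - - 51.0407 45.8535 51.0407 56.8148
tree:
6.6930
9.5634 3.6653
13.2605 5.6681 1.5479
17.7585 8.5291 2.6455 0.3853
22.8593 12.4063 4.4370 0.7484 0.0000
28.0465 17.2941 7.2553 1.4539 0.0000 0.0000
32.7065 22.8593 11.4446 2.8243 0.0000 0.0000 0.0000
36.8930 28.0465 17.0852 5.4865 0.0000 0.0000 0.0000 0.0000
40.6540 32.7065 22.8593 10.6580 0.0000 0.0000 0.0000 0.0000 0.0000

params: Δt=0.09650 u=1.11313 d=0.89837 q=0.48403 e^(-rΔt)=0.99769
t_8 payoffs: 40.6540 32.7065 22.8593 10.6580 0.0000 0.0000 0.0000 0.0000 0.0000
t_7: node(7,0) S=37.0070 payoff=36.8930 vs cont=36.7220 → 36.8930 [stop]  node(7,1) S=45.8535 payoff=28.0465 vs cont=27.8755 → 28.0465 [stop]  node(7,2) S=56.8148 payoff=17.0852 vs cont=16.9143 → 17.0852 [stop]  node(7,3) S=70.3963 payoff=3.5037 vs cont=5.4865 → 5.4865 [wait]  node(7,4) S=87.2246 payoff=0.0000 vs cont=0.0000 → 0.0000 [wait]  node(7,5) S=108.0756 payoff=0.0000 vs cont=0.0000 → 0.0000 [wait]  node(7,6) S=133.9110 payoff=0.0000 vs cont=0.0000 → 0.0000 [wait]  node(7,7) S=165.9224 payoff=0.0000 vs cont=0.0000 → 0.0000 [wait]  ⇒ S*(7)=56.8148
t_6: node(6,0) S=41.1935 payoff=32.7065 vs cont=32.5356 → 32.7065 [stop]  node(6,1) S=51.0407 payoff=22.8593 vs cont=22.6883 → 22.8593 [stop]  node(6,2) S=63.2420 payoff=10.6580 vs cont=11.4446 → 11.4446 [wait]  node(6,3) S=78.3600 payoff=0.0000 vs cont=2.8243 → 2.8243 [wait]  node(6,4) S=97.0919 payoff=0.0000 vs cont=0.0000 → 0.0000 [wait]  node(6,5) S=120.3017 payoff=0.0000 vs cont=0.0000 → 0.0000 [wait]  node(6,6) S=149.0598 payoff=0.0000 vs cont=0.0000 → 0.0000 [wait]  ⇒ S*(6)=51.0407
t_5: node(5,0) S=45.8535 payoff=28.0465 vs cont=27.8755 → 28.0465 [stop]  node(5,1) S=56.8148 payoff=17.0852 vs cont=17.2941 → 17.2941 [wait]  node(5,2) S=70.3963 payoff=3.5037 vs cont=7.2553 → 7.2553 [wait]  node(5,3) S=87.2246 payoff=0.0000 vs cont=1.4539 → 1.4539 [wait]  node(5,4) S=108.0756 payoff=0.0000 vs cont=0.0000 → 0.0000 [wait]  node(5,5) S=133.9110 payoff=0.0000 vs cont=0.0000 → 0.0000 [wait]  ⇒ S*(5)=45.8535
t_4: node(4,0) S=51.0407 payoff=22.8593 vs cont=22.7892 → 22.8593 [stop]  node(4,1) S=63.2420 payoff=10.6580 vs cont=12.4063 → 12.4063 [wait]  node(4,2) S=78.3600 payoff=0.0000 vs cont=4.4370 → 4.4370 [wait]  node(4,3) S=97.0919 payoff=0.0000 vs cont=0.7484 → 0.7484 [wait]  node(4,4) S=120.3017 payoff=0.0000 vs cont=0.0000 → 0.0000 [wait]  ⇒ S*(4)=51.0407
t_3: node(3,0) S=56.8148 payoff=17.0852 vs cont=17.7585 → 17.7585 [wait]  node(3,1) S=70.3963 payoff=3.5037 vs cont=8.5291 → 8.5291 [wait]  node(3,2) S=87.2246 payoff=0.0000 vs cont=2.6455 → 2.6455 [wait]  node(3,3) S=108.0756 payoff=0.0000 vs cont=0.3853 → 0.3853 [wait]  ⇒ S*(3)=-
t_2: node(2,0) S=63.2420 payoff=10.6580 vs cont=13.2605 → 13.2605 [wait]  node(2,1) S=78.3600 payoff=0.0000 vs cont=5.6681 → 5.6681 [wait]  node(2,2) S=97.0919 payoff=0.0000 vs cont=1.5479 → 1.5479 [wait]  ⇒ S*(2)=-
t_1: node(1,0) S=70.3963 payoff=3.5037 vs cont=9.5634 → 9.5634 [wait]  node(1,1) S=87.2246 payoff=0.0000 vs cont=3.6653 → 3.6653 [wait]  ⇒ S*(1)=-
t_0: node(0,0) S=78.3600 payoff=0.0000 vs cont=6.6930 → 6.6930 [wait]  ⇒ S*(0)=-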